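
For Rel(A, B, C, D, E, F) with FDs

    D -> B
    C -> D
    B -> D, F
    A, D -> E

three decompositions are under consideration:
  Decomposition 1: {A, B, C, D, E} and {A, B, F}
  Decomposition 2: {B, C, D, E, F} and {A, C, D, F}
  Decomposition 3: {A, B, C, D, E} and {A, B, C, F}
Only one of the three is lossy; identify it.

Decomposition 2

Decomposition 1: common = {A, B}, closure = {A, B, D, E, F} → lossless.
Decomposition 2: common = {C, D, F}, closure = {B, C, D, F} → lossy.
Decomposition 3: common = {A, B, C}, closure = {A, B, C, D, E, F} → lossless.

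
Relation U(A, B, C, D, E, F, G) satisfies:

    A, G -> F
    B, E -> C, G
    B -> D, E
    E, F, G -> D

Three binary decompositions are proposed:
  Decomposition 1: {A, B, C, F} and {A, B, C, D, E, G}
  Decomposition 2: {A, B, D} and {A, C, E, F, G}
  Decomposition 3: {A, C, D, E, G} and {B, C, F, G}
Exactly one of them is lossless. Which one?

Decomposition 1: common = {A, B, C}, closure = {A, B, C, D, E, F, G} → lossless.
Decomposition 2: common = {A}, closure = {A} → lossy.
Decomposition 3: common = {C, G}, closure = {C, G} → lossy.

Decomposition 1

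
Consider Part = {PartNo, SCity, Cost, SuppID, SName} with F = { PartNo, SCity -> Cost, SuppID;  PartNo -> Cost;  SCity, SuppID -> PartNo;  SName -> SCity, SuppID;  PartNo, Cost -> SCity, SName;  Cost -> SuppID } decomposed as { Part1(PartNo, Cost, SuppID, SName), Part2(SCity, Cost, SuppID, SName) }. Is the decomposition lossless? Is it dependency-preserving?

Lossless test: (Cost, SuppID, SName)⁺ = {PartNo, SCity, Cost, SuppID, SName}, which contains all of one fragment — lossless.
Dependency preservation: PartNo, SCity → Cost, SuppID; SCity, SuppID → PartNo; PartNo, Cost → SCity, SName are not contained in any single fragment, but the restricted closure of each left-hand side across the fragments still reaches the right-hand side; the remaining FDs each lie inside some fragment. All dependencies are preserved.

lossless and dependency-preserving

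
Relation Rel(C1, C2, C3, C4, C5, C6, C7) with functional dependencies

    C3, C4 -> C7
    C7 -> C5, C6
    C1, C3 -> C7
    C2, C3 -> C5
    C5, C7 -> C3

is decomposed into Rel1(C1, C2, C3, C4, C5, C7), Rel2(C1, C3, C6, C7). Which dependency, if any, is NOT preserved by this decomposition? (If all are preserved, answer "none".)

C3, C4 → C7 lies within Rel1.
C7 → C5, C6: restricted closure across fragments reaches C5, C6.
C1, C3 → C7 lies within Rel1.
C2, C3 → C5 lies within Rel1.
C5, C7 → C3 lies within Rel1.
Every dependency is enforceable on the fragments, so the decomposition is dependency-preserving.

none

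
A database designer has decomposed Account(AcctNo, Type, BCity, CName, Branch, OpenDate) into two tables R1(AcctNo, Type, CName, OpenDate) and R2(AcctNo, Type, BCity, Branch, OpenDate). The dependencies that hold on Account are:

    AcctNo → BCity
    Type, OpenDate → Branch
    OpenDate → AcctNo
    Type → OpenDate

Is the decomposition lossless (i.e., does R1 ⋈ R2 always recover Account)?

Common attributes: R1 ∩ R2 = {AcctNo, Type, OpenDate}.
Closure of {AcctNo, Type, OpenDate}: AcctNo → BCity applies, adding BCity; Type, OpenDate → Branch applies, adding Branch. So (AcctNo, Type, OpenDate)⁺ = {AcctNo, Type, BCity, Branch, OpenDate}.
This closure contains every attribute of R2, so R1 ∩ R2 → R2. The join is lossless.

Yes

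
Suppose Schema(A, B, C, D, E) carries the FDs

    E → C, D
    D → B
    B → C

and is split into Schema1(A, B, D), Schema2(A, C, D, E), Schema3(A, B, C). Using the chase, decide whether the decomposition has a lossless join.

Yes

Chase test. Columns are A, B, C, D, E; row i has aⱼ where attribute j ∈ Schemai, else bᵢⱼ.
Initial tableau (one row per fragment):
  row 1: a1 a2 b13 a4 b15
  row 2: a1 b22 a3 a4 a5
  row 3: a1 a2 a3 b34 b35
Rows 1 and 2 agree on D; apply D→B and equate their B entries.
Rows 1 and 2 agree on B; apply B→C and equate their C entries.
Row 2 is now all distinguished symbols — the join is lossless.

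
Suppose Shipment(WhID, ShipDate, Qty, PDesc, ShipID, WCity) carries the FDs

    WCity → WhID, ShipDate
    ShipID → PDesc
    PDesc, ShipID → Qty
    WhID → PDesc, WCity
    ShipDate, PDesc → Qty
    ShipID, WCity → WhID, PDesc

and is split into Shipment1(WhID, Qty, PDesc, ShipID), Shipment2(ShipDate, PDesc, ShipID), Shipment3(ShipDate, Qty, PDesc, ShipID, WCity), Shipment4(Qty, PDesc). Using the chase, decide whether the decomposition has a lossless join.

No

Chase test. Columns are WhID, ShipDate, Qty, PDesc, ShipID, WCity; row i has aⱼ where attribute j ∈ Shipmenti, else bᵢⱼ.
Initial tableau (one row per fragment):
  row 1: a1 b12 a3 a4 a5 b16
  row 2: b21 a2 b23 a4 a5 b26
  row 3: b31 a2 a3 a4 a5 a6
  row 4: b41 b42 a3 a4 b45 b46
Rows 1 and 2 agree on PDesc, ShipID; apply PDesc, ShipID→Qty and equate their Qty entries.
No row becomes fully distinguished — the join is lossy.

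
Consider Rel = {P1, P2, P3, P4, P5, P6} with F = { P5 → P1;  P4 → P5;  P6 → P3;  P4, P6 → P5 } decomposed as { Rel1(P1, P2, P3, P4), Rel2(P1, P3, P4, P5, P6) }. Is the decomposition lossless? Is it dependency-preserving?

lossy but dependency-preserving

Lossless test: (P1, P3, P4)⁺ = {P1, P3, P4, P5}, which is a superkey of neither fragment — lossy.
Dependency preservation: every FD's attributes lie within a single fragment, so each can be enforced locally — preserved.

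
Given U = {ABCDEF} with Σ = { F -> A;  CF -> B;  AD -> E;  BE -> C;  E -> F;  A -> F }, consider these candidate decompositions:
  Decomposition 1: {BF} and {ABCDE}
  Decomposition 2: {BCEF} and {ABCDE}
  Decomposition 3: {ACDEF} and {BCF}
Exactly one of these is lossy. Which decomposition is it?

Decomposition 1: common = {B}, closure = {B} → lossy.
Decomposition 2: common = {BCE}, closure = {ABCEF} → lossless.
Decomposition 3: common = {CF}, closure = {ABCF} → lossless.

Decomposition 1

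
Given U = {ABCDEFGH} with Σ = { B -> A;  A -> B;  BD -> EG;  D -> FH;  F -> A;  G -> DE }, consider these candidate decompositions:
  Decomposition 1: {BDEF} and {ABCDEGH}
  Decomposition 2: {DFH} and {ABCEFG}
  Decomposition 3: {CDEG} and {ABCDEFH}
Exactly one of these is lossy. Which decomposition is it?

Decomposition 1: common = {BDE}, closure = {ABDEFGH} → lossless.
Decomposition 2: common = {F}, closure = {ABF} → lossy.
Decomposition 3: common = {CDE}, closure = {ABCDEFGH} → lossless.

Decomposition 2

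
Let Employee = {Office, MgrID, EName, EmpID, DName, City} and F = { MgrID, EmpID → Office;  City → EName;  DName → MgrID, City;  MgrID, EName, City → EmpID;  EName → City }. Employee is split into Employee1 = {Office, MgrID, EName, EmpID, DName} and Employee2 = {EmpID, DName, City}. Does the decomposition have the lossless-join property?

Common attributes: Employee1 ∩ Employee2 = {EmpID, DName}.
Closure of {EmpID, DName}: DName → MgrID, City applies, adding MgrID, City; MgrID, EmpID → Office applies, adding Office; City → EName applies, adding EName. So (EmpID, DName)⁺ = {Office, MgrID, EName, EmpID, DName, City}.
This closure contains every attribute of Employee1, so Employee1 ∩ Employee2 → Employee1. The join is lossless.

Yes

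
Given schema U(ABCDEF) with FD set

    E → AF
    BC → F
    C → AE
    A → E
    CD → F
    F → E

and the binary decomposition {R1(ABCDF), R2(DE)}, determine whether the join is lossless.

No

Common attributes: R1 ∩ R2 = {D}.
No dependency enlarges {D}, so (D)⁺ = {D}.
The closure contains neither all of R1 = {ABCDF} nor all of R2 = {DE}, so the common attributes are not a superkey of either fragment. The join is lossy.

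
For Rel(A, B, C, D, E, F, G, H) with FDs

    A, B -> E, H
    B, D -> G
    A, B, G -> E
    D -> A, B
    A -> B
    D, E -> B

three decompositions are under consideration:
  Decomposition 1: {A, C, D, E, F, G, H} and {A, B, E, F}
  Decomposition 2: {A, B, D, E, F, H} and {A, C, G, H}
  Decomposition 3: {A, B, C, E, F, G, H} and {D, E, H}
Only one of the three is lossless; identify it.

Decomposition 1: common = {A, E, F}, closure = {A, B, E, F, H} → lossless.
Decomposition 2: common = {A, H}, closure = {A, B, E, H} → lossy.
Decomposition 3: common = {E, H}, closure = {E, H} → lossy.

Decomposition 1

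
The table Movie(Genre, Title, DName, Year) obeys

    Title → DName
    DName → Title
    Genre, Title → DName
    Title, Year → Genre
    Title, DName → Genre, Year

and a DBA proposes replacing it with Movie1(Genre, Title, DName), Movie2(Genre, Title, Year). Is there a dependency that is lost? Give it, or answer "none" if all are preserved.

none

Title → DName lies within Movie1.
DName → Title lies within Movie1.
Genre, Title → DName lies within Movie1.
Title, Year → Genre lies within Movie2.
Title, DName → Genre, Year: restricted closure across fragments reaches Genre, Year.
Every dependency is enforceable on the fragments, so the decomposition is dependency-preserving.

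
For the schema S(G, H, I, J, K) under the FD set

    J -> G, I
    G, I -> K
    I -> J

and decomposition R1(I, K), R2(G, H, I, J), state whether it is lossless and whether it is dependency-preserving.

lossless and dependency-preserving

Lossless test: (I)⁺ = {G, I, J, K}, which contains all of one fragment — lossless.
Dependency preservation: G, I → K is not contained in any single fragment, but the restricted closure of its left-hand side across the fragments still reaches the right-hand side; the remaining FDs each lie inside some fragment. All dependencies are preserved.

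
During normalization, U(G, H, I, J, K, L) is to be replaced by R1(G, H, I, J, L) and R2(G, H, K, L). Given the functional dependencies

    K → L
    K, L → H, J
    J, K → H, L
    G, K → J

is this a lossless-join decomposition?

No

Common attributes: R1 ∩ R2 = {G, H, L}.
No dependency enlarges {G, H, L}, so (G, H, L)⁺ = {G, H, L}.
The closure contains neither all of R1 = {G, H, I, J, L} nor all of R2 = {G, H, K, L}, so the common attributes are not a superkey of either fragment. The join is lossy.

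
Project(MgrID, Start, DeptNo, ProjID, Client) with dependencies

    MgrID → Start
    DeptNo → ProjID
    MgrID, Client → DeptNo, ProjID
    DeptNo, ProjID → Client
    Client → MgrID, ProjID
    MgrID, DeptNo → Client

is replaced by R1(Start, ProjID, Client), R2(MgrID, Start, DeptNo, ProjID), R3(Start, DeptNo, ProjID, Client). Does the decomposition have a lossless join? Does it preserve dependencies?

lossless and dependency-preserving

Lossless test (chase): Rows 2 and 3 agree on DeptNo, ProjID; apply DeptNo, ProjID→Client and equate their Client entries. Rows 1 and 2 agree on Client; apply Client→MgrID, ProjID and equate their MgrID, ProjID entries. Rows 1 and 3 agree on Client; apply Client→MgrID, ProjID and equate their MgrID, ProjID entries. Rows 1 and 2 agree on MgrID, Client; apply MgrID, Client→DeptNo, ProjID and equate their DeptNo, ProjID entries. Row 1 is now all distinguished symbols — the join is lossless.
Dependency preservation: MgrID, Client → DeptNo, ProjID; Client → MgrID, ProjID; MgrID, DeptNo → Client are not contained in any single fragment, but the restricted closure of each left-hand side across the fragments still reaches the right-hand side; the remaining FDs each lie inside some fragment. All dependencies are preserved.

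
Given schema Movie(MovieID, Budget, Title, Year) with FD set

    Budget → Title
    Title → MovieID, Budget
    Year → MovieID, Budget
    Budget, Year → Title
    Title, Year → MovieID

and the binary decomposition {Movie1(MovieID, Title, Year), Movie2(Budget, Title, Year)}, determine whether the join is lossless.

Common attributes: Movie1 ∩ Movie2 = {Title, Year}.
Closure of {Title, Year}: Title → MovieID, Budget applies, adding MovieID, Budget. So (Title, Year)⁺ = {MovieID, Budget, Title, Year}.
This closure contains every attribute of Movie1, so Movie1 ∩ Movie2 → Movie1. The join is lossless.

Yes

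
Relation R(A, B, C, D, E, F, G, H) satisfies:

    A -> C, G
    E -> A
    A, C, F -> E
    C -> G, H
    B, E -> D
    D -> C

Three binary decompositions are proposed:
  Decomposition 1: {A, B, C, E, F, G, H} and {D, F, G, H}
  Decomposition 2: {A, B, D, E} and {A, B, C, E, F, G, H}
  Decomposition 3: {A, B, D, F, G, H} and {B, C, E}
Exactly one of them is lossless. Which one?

Decomposition 1: common = {F, G, H}, closure = {F, G, H} → lossy.
Decomposition 2: common = {A, B, E}, closure = {A, B, C, D, E, G, H} → lossless.
Decomposition 3: common = {B}, closure = {B} → lossy.

Decomposition 2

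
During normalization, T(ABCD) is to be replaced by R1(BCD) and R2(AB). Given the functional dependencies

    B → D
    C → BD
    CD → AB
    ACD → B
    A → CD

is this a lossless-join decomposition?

No

Common attributes: R1 ∩ R2 = {B}.
Closure of {B}: B → D applies, adding D. So (B)⁺ = {BD}.
The closure contains neither all of R1 = {BCD} nor all of R2 = {AB}, so the common attributes are not a superkey of either fragment. The join is lossy.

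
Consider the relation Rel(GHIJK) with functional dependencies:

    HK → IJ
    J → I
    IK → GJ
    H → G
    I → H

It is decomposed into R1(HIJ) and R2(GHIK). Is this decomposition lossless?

Common attributes: R1 ∩ R2 = {HI}.
Closure of {HI}: H → G applies, adding G. So (HI)⁺ = {GHI}.
The closure contains neither all of R1 = {HIJ} nor all of R2 = {GHIK}, so the common attributes are not a superkey of either fragment. The join is lossy.

No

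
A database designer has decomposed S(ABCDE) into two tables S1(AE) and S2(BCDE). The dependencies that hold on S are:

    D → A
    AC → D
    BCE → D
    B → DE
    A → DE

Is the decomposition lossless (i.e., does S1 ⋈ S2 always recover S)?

No

Common attributes: S1 ∩ S2 = {E}.
No dependency enlarges {E}, so (E)⁺ = {E}.
The closure contains neither all of S1 = {AE} nor all of S2 = {BCDE}, so the common attributes are not a superkey of either fragment. The join is lossy.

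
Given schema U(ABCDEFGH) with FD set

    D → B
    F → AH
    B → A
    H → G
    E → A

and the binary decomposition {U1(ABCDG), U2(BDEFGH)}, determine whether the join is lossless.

Common attributes: U1 ∩ U2 = {BDG}.
Closure of {BDG}: B → A applies, adding A. So (BDG)⁺ = {ABDG}.
The closure contains neither all of U1 = {ABCDG} nor all of U2 = {BDEFGH}, so the common attributes are not a superkey of either fragment. The join is lossy.

No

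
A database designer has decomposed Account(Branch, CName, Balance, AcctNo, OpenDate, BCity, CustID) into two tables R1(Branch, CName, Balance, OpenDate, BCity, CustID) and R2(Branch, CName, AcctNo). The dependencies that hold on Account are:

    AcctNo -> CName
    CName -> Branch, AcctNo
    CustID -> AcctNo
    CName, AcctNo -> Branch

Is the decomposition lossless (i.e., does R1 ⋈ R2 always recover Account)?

Common attributes: R1 ∩ R2 = {Branch, CName}.
Closure of {Branch, CName}: CName → Branch, AcctNo applies, adding AcctNo. So (Branch, CName)⁺ = {Branch, CName, AcctNo}.
This closure contains every attribute of R2, so R1 ∩ R2 → R2. The join is lossless.

Yes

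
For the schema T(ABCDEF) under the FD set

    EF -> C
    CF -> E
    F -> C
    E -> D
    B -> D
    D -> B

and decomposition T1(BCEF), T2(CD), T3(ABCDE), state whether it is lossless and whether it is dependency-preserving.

lossy but dependency-preserving

Lossless test (chase): Rows 1 and 3 agree on E; apply E→D and equate their D entries. Rows 1 and 2 agree on D; apply D→B and equate their B entries. No row becomes fully distinguished — the join is lossy.
Dependency preservation: every FD's attributes lie within a single fragment, so each can be enforced locally — preserved.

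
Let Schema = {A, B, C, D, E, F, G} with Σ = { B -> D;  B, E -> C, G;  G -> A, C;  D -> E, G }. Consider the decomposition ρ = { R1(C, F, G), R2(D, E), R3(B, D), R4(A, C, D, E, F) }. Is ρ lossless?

Chase test. Columns are A, B, C, D, E, F, G; row i has aⱼ where attribute j ∈ Ri, else bᵢⱼ.
Initial tableau (one row per fragment):
  row 1: b11 b12 a3 b14 b15 a6 a7
  row 2: b21 b22 b23 a4 a5 b26 b27
  row 3: b31 a2 b33 a4 b35 b36 b37
  row 4: a1 b42 a3 a4 a5 a6 b47
Rows 2 and 3 agree on D; apply D→E, G and equate their E, G entries.
Rows 2 and 4 agree on D; apply D→E, G and equate their E, G entries.
Rows 2 and 3 agree on G; apply G→A, C and equate their A, C entries.
Rows 2 and 4 agree on G; apply G→A, C and equate their A, C entries.
No row becomes fully distinguished — the join is lossy.

No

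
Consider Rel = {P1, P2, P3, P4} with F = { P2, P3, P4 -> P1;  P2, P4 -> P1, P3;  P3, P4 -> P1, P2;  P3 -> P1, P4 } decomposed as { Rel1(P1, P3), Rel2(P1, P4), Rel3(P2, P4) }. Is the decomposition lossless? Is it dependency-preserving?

Lossless test (chase): applying each FD to every pair of rows produces no changes in the tableau, so no row becomes fully distinguished — the join is lossy.
Dependency preservation: the restricted closure of {P2, P4} across the fragments never reaches {P1, P3}, so P2, P4 → P1, P3 cannot be enforced without a join — not preserved.

lossy and not dependency-preserving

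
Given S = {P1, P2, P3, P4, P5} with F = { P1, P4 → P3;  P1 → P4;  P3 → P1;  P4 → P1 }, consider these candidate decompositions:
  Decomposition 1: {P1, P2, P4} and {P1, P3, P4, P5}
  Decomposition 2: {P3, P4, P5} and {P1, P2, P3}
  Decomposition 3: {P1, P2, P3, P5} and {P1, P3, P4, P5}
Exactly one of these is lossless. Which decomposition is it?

Decomposition 1: common = {P1, P4}, closure = {P1, P3, P4} → lossy.
Decomposition 2: common = {P3}, closure = {P1, P3, P4} → lossy.
Decomposition 3: common = {P1, P3, P5}, closure = {P1, P3, P4, P5} → lossless.

Decomposition 3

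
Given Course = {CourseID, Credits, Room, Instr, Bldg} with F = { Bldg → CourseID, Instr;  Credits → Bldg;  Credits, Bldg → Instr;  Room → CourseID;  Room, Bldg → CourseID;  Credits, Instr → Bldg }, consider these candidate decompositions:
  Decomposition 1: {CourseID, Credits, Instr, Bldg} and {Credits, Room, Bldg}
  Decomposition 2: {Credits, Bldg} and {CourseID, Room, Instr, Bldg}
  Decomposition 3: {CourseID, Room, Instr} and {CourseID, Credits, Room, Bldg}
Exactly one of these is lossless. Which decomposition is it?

Decomposition 1

Decomposition 1: common = {Credits, Bldg}, closure = {CourseID, Credits, Instr, Bldg} → lossless.
Decomposition 2: common = {Bldg}, closure = {CourseID, Instr, Bldg} → lossy.
Decomposition 3: common = {CourseID, Room}, closure = {CourseID, Room} → lossy.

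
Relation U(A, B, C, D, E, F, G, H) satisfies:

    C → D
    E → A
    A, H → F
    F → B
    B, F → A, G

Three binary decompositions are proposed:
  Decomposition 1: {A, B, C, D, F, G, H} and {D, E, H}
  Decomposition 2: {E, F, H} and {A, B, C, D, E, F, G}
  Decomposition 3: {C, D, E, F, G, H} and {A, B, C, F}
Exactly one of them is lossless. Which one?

Decomposition 3

Decomposition 1: common = {D, H}, closure = {D, H} → lossy.
Decomposition 2: common = {E, F}, closure = {A, B, E, F, G} → lossy.
Decomposition 3: common = {C, F}, closure = {A, B, C, D, F, G} → lossless.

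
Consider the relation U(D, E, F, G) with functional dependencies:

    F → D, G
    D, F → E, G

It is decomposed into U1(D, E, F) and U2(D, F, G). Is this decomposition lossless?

Yes

Common attributes: U1 ∩ U2 = {D, F}.
Closure of {D, F}: F → D, G applies, adding G; D, F → E, G applies, adding E. So (D, F)⁺ = {D, E, F, G}.
This closure contains every attribute of U1, so U1 ∩ U2 → U1. The join is lossless.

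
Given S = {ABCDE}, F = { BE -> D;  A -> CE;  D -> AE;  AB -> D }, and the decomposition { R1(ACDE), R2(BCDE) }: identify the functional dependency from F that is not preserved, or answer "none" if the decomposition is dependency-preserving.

BE → D lies within R2.
A → CE lies within R1.
D → AE lies within R1.
AB → D: restricted closure across fragments reaches D.
Every dependency is enforceable on the fragments, so the decomposition is dependency-preserving.

none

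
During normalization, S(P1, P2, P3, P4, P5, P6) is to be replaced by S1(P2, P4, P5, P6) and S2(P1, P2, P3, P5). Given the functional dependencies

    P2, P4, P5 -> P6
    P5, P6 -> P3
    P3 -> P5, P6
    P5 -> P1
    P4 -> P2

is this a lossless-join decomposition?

Common attributes: S1 ∩ S2 = {P2, P5}.
Closure of {P2, P5}: P5 → P1 applies, adding P1. So (P2, P5)⁺ = {P1, P2, P5}.
The closure contains neither all of S1 = {P2, P4, P5, P6} nor all of S2 = {P1, P2, P3, P5}, so the common attributes are not a superkey of either fragment. The join is lossy.

No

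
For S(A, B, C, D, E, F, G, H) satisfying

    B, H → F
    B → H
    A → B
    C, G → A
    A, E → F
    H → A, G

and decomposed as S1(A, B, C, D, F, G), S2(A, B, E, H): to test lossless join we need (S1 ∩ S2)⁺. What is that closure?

S1 ∩ S2 = {A, B}.
B → H applies, adding H
H → A, G applies, adding G
B, H → F applies, adding F
Closure: {A, B, F, G, H}.

A, B, F, G, H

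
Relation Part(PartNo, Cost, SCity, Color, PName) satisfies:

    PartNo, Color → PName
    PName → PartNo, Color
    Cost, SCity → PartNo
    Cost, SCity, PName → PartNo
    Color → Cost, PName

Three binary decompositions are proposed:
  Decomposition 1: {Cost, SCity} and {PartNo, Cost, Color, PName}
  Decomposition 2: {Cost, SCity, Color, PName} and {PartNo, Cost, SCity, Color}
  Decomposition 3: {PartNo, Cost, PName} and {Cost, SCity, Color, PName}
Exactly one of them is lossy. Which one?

Decomposition 1: common = {Cost}, closure = {Cost} → lossy.
Decomposition 2: common = {Cost, SCity, Color}, closure = {PartNo, Cost, SCity, Color, PName} → lossless.
Decomposition 3: common = {Cost, PName}, closure = {PartNo, Cost, Color, PName} → lossless.

Decomposition 1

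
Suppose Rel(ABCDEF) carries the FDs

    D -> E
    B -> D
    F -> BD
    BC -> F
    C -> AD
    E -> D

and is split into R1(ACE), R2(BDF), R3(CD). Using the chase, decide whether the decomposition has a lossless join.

Chase test. Columns are ABCDEF; row i has aⱼ where attribute j ∈ Ri, else bᵢⱼ.
Initial tableau (one row per fragment):
  row 1: a1 b12 a3 b14 a5 b16
  row 2: b21 a2 b23 a4 b25 a6
  row 3: b31 b32 a3 a4 b35 b36
Rows 2 and 3 agree on D; apply D→E and equate their E entries.
Rows 1 and 3 agree on C; apply C→AD and equate their AD entries.
Rows 1 and 2 agree on D; apply D→E and equate their E entries.
No row becomes fully distinguished — the join is lossy.

No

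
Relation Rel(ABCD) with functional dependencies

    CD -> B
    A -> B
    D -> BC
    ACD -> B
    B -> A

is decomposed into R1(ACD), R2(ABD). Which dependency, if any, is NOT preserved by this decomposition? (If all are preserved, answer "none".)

none

CD → B: restricted closure across fragments reaches B.
A → B lies within R2.
D → BC: restricted closure across fragments reaches BC.
ACD → B: restricted closure across fragments reaches B.
B → A lies within R2.
Every dependency is enforceable on the fragments, so the decomposition is dependency-preserving.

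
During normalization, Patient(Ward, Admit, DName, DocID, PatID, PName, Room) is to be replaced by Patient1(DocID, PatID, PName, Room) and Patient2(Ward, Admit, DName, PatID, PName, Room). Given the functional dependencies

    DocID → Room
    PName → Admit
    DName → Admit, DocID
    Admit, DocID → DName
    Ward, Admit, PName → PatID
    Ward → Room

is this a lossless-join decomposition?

No

Common attributes: Patient1 ∩ Patient2 = {PatID, PName, Room}.
Closure of {PatID, PName, Room}: PName → Admit applies, adding Admit. So (PatID, PName, Room)⁺ = {Admit, PatID, PName, Room}.
The closure contains neither all of Patient1 = {DocID, PatID, PName, Room} nor all of Patient2 = {Ward, Admit, DName, PatID, PName, Room}, so the common attributes are not a superkey of either fragment. The join is lossy.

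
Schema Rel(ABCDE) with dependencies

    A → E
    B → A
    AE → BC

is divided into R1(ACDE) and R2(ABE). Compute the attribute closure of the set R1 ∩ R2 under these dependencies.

R1 ∩ R2 = {AE}.
AE → BC applies, adding BC
Closure: {ABCE}.

ABCE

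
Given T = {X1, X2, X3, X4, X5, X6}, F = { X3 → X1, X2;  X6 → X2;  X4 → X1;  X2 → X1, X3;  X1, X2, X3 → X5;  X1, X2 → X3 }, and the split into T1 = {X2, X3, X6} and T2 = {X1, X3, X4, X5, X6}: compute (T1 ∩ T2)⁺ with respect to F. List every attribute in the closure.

X1, X2, X3, X5, X6

T1 ∩ T2 = {X3, X6}.
X3 → X1, X2 applies, adding X1, X2
X1, X2, X3 → X5 applies, adding X5
Closure: {X1, X2, X3, X5, X6}.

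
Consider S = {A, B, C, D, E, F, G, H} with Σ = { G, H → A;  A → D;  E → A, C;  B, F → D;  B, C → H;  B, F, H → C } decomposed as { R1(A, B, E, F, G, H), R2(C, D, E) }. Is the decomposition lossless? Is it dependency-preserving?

Lossless test: (E)⁺ = {A, C, D, E}, which contains all of one fragment — lossless.
Dependency preservation: the restricted closure of {A} across the fragments never reaches {D}, so A → D cannot be enforced without a join — not preserved.

lossless but not dependency-preserving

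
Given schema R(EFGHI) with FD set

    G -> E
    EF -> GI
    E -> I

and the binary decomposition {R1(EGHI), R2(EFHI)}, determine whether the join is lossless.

Common attributes: R1 ∩ R2 = {EHI}.
No dependency enlarges {EHI}, so (EHI)⁺ = {EHI}.
The closure contains neither all of R1 = {EGHI} nor all of R2 = {EFHI}, so the common attributes are not a superkey of either fragment. The join is lossy.

No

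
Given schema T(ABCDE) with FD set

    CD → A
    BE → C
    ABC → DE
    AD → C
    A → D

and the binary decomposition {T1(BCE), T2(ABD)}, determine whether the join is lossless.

Common attributes: T1 ∩ T2 = {B}.
No dependency enlarges {B}, so (B)⁺ = {B}.
The closure contains neither all of T1 = {BCE} nor all of T2 = {ABD}, so the common attributes are not a superkey of either fragment. The join is lossy.

No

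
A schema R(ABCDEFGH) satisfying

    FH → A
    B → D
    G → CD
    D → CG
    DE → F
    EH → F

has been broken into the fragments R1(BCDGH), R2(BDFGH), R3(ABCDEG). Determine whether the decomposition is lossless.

Chase test. Columns are ABCDEFGH; row i has aⱼ where attribute j ∈ Ri, else bᵢⱼ.
Initial tableau (one row per fragment):
  row 1: b11 a2 a3 a4 b15 b16 a7 a8
  row 2: b21 a2 b23 a4 b25 a6 a7 a8
  row 3: a1 a2 a3 a4 a5 b36 a7 b38
Rows 1 and 2 agree on G; apply G→CD and equate their CD entries.
No row becomes fully distinguished — the join is lossy.

No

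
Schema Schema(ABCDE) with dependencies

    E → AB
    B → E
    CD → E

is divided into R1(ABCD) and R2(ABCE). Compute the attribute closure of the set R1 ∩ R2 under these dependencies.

R1 ∩ R2 = {ABC}.
B → E applies, adding E
Closure: {ABCE}.

ABCE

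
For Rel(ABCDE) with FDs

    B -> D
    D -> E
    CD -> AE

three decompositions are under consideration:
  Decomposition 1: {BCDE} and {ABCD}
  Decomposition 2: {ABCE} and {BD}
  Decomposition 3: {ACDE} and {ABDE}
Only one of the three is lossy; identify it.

Decomposition 1: common = {BCD}, closure = {ABCDE} → lossless.
Decomposition 2: common = {B}, closure = {BDE} → lossless.
Decomposition 3: common = {ADE}, closure = {ADE} → lossy.

Decomposition 3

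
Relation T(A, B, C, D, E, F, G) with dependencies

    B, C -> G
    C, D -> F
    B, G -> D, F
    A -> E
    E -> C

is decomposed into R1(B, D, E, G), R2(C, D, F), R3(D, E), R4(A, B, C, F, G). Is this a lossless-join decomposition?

Chase test. Columns are A, B, C, D, E, F, G; row i has aⱼ where attribute j ∈ Ri, else bᵢⱼ.
Initial tableau (one row per fragment):
  row 1: b11 a2 b13 a4 a5 b16 a7
  row 2: b21 b22 a3 a4 b25 a6 b27
  row 3: b31 b32 b33 a4 a5 b36 b37
  row 4: a1 a2 a3 b44 b45 a6 a7
Rows 1 and 4 agree on B, G; apply B, G→D, F and equate their D, F entries.
Rows 1 and 3 agree on E; apply E→C and equate their C entries.
Rows 1 and 3 agree on C, D; apply C, D→F and equate their F entries.
No row becomes fully distinguished — the join is lossy.

No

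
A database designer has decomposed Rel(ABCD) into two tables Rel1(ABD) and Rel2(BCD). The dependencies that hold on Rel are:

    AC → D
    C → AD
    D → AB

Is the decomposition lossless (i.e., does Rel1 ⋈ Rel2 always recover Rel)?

Yes

Common attributes: Rel1 ∩ Rel2 = {BD}.
Closure of {BD}: D → AB applies, adding A. So (BD)⁺ = {ABD}.
This closure contains every attribute of Rel1, so Rel1 ∩ Rel2 → Rel1. The join is lossless.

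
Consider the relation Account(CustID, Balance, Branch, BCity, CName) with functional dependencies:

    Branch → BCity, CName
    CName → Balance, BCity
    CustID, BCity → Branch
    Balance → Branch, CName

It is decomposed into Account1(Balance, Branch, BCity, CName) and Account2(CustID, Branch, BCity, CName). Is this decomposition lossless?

Yes

Common attributes: Account1 ∩ Account2 = {Branch, BCity, CName}.
Closure of {Branch, BCity, CName}: CName → Balance, BCity applies, adding Balance. So (Branch, BCity, CName)⁺ = {Balance, Branch, BCity, CName}.
This closure contains every attribute of Account1, so Account1 ∩ Account2 → Account1. The join is lossless.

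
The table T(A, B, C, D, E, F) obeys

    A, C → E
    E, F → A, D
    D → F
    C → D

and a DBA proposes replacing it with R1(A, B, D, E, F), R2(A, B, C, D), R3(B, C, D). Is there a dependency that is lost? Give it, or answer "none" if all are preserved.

A, C → E

Check A, C → E: no single fragment contains all of {A, C, E}, and the restricted closure of {A, C} across the fragments never reaches {E}.
E, F → A, D is preserved.
D → F is preserved.
C → D is preserved.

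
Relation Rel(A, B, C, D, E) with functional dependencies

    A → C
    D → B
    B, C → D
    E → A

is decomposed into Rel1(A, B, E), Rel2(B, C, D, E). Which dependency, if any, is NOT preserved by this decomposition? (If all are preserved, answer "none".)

A → C

Check A → C: no single fragment contains all of {A, C}, and the restricted closure of {A} across the fragments never reaches {C}.
D → B is preserved.
B, C → D is preserved.
E → A is preserved.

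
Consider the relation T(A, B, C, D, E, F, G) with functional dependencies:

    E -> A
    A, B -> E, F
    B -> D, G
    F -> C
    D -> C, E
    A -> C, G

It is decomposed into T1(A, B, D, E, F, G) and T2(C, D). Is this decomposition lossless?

Common attributes: T1 ∩ T2 = {D}.
Closure of {D}: D → C, E applies, adding C, E; E → A applies, adding A; A → C, G applies, adding G. So (D)⁺ = {A, C, D, E, G}.
This closure contains every attribute of T2, so T1 ∩ T2 → T2. The join is lossless.

Yes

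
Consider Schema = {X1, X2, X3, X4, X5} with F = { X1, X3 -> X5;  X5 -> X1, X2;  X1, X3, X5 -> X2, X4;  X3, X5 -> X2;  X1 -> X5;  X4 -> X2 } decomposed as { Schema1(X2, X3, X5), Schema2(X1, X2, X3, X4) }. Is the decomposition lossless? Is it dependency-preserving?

lossy and not dependency-preserving

Lossless test: (X2, X3)⁺ = {X2, X3}, which is a superkey of neither fragment — lossy.
Dependency preservation: the restricted closure of {X1, X3} across the fragments never reaches {X5}, so X1, X3 → X5 cannot be enforced without a join — not preserved.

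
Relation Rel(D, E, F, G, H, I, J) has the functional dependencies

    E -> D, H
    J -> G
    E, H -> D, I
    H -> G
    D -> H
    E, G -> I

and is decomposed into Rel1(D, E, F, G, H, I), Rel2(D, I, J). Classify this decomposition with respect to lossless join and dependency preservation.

Lossless test: (D, I)⁺ = {D, G, H, I}, which is a superkey of neither fragment — lossy.
Dependency preservation: the restricted closure of {J} across the fragments never reaches {G}, so J → G cannot be enforced without a join — not preserved.

lossy and not dependency-preserving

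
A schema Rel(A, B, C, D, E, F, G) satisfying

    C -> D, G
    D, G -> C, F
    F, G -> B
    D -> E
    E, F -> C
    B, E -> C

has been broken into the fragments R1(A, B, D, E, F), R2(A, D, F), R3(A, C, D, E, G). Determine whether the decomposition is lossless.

Chase test. Columns are A, B, C, D, E, F, G; row i has aⱼ where attribute j ∈ Ri, else bᵢⱼ.
Initial tableau (one row per fragment):
  row 1: a1 a2 b13 a4 a5 a6 b17
  row 2: a1 b22 b23 a4 b25 a6 b27
  row 3: a1 b32 a3 a4 a5 b36 a7
Rows 1 and 2 agree on D; apply D→E and equate their E entries.
Rows 1 and 2 agree on E, F; apply E, F→C and equate their C entries.
Rows 1 and 2 agree on C; apply C→D, G and equate their D, G entries.
Rows 1 and 2 agree on F, G; apply F, G→B and equate their B entries.
No row becomes fully distinguished — the join is lossy.

No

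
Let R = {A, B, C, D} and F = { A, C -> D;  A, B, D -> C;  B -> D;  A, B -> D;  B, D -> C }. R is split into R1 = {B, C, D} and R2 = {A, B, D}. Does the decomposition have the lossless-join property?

Common attributes: R1 ∩ R2 = {B, D}.
Closure of {B, D}: B, D → C applies, adding C. So (B, D)⁺ = {B, C, D}.
This closure contains every attribute of R1, so R1 ∩ R2 → R1. The join is lossless.

Yes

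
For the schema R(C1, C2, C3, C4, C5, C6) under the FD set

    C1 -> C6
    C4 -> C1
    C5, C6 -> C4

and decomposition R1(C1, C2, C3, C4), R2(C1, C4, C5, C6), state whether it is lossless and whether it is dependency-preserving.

Lossless test: (C1, C4)⁺ = {C1, C4, C6}, which is a superkey of neither fragment — lossy.
Dependency preservation: every FD's attributes lie within a single fragment, so each can be enforced locally — preserved.

lossy but dependency-preserving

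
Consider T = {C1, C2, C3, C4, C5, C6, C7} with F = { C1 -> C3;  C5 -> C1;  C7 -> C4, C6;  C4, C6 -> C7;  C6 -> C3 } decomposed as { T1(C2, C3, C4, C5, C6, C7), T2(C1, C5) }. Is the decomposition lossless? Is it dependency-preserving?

Lossless test: (C5)⁺ = {C1, C3, C5}, which contains all of one fragment — lossless.
Dependency preservation: the restricted closure of {C1} across the fragments never reaches {C3}, so C1 → C3 cannot be enforced without a join — not preserved.

lossless but not dependency-preserving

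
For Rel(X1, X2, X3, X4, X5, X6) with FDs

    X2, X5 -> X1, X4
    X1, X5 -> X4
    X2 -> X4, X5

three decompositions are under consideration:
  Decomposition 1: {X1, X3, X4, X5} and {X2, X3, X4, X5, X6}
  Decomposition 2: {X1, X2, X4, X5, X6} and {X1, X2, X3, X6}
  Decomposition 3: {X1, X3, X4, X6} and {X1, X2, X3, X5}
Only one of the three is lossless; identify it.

Decomposition 1: common = {X3, X4, X5}, closure = {X3, X4, X5} → lossy.
Decomposition 2: common = {X1, X2, X6}, closure = {X1, X2, X4, X5, X6} → lossless.
Decomposition 3: common = {X1, X3}, closure = {X1, X3} → lossy.

Decomposition 2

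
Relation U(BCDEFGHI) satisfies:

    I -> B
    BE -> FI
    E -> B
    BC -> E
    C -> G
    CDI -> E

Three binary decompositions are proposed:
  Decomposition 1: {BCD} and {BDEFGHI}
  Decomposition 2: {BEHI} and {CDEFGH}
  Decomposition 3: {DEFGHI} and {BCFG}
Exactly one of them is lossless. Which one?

Decomposition 1: common = {BD}, closure = {BD} → lossy.
Decomposition 2: common = {EH}, closure = {BEFHI} → lossless.
Decomposition 3: common = {FG}, closure = {FG} → lossy.

Decomposition 2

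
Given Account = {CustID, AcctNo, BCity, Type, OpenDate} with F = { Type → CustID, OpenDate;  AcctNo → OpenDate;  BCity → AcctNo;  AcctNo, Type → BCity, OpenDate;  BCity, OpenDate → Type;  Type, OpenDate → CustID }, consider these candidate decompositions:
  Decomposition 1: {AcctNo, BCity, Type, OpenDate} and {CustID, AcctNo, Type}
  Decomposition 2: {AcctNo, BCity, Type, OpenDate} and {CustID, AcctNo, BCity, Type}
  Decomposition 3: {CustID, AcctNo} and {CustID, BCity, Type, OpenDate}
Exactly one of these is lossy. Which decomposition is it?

Decomposition 3

Decomposition 1: common = {AcctNo, Type}, closure = {CustID, AcctNo, BCity, Type, OpenDate} → lossless.
Decomposition 2: common = {AcctNo, BCity, Type}, closure = {CustID, AcctNo, BCity, Type, OpenDate} → lossless.
Decomposition 3: common = {CustID}, closure = {CustID} → lossy.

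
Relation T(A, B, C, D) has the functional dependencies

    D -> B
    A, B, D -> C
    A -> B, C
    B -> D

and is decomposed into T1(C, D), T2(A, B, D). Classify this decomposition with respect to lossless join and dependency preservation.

lossy and not dependency-preserving

Lossless test: (D)⁺ = {B, D}, which is a superkey of neither fragment — lossy.
Dependency preservation: the restricted closure of {A, B, D} across the fragments never reaches {C}, so A, B, D → C cannot be enforced without a join — not preserved.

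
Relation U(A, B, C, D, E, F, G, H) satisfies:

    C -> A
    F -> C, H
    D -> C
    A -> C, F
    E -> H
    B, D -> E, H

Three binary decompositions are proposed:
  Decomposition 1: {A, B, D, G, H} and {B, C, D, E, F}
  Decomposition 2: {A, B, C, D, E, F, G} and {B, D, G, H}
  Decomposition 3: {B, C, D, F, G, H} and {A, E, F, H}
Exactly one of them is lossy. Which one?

Decomposition 1: common = {B, D}, closure = {A, B, C, D, E, F, H} → lossless.
Decomposition 2: common = {B, D, G}, closure = {A, B, C, D, E, F, G, H} → lossless.
Decomposition 3: common = {F, H}, closure = {A, C, F, H} → lossy.

Decomposition 3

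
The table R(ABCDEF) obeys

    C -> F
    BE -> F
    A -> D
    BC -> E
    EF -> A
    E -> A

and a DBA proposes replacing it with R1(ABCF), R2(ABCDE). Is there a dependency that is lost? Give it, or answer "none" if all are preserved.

BE -> F

Check BE → F: no single fragment contains all of {BEF}, and the restricted closure of {BE} across the fragments never reaches {F}.
C → F is preserved.
A → D is preserved.
BC → E is preserved.
EF → A is preserved.
E → A is preserved.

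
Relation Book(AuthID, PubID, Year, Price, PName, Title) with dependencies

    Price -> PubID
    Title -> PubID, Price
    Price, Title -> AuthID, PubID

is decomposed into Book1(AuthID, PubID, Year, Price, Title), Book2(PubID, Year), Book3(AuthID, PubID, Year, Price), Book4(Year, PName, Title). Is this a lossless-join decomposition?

Yes

Chase test. Columns are AuthID, PubID, Year, Price, PName, Title; row i has aⱼ where attribute j ∈ Booki, else bᵢⱼ.
Initial tableau (one row per fragment):
  row 1: a1 a2 a3 a4 b15 a6
  row 2: b21 a2 a3 b24 b25 b26
  row 3: a1 a2 a3 a4 b35 b36
  row 4: b41 b42 a3 b44 a5 a6
Rows 1 and 4 agree on Title; apply Title→PubID, Price and equate their PubID, Price entries.
Rows 1 and 4 agree on Price, Title; apply Price, Title→AuthID, PubID and equate their AuthID, PubID entries.
Row 4 is now all distinguished symbols — the join is lossless.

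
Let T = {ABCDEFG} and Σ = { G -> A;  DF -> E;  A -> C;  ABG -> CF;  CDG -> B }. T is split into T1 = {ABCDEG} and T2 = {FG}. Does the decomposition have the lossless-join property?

No

Common attributes: T1 ∩ T2 = {G}.
Closure of {G}: G → A applies, adding A; A → C applies, adding C. So (G)⁺ = {ACG}.
The closure contains neither all of T1 = {ABCDEG} nor all of T2 = {FG}, so the common attributes are not a superkey of either fragment. The join is lossy.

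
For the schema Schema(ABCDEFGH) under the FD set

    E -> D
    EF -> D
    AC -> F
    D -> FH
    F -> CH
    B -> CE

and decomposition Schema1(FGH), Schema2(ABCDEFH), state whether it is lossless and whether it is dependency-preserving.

lossy but dependency-preserving

Lossless test: (FH)⁺ = {CFH}, which is a superkey of neither fragment — lossy.
Dependency preservation: every FD's attributes lie within a single fragment, so each can be enforced locally — preserved.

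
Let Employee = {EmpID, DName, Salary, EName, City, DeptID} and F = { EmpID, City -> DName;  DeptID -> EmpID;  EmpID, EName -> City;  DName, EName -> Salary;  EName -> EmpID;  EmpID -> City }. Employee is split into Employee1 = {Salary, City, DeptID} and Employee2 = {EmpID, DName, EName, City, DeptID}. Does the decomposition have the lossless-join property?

No

Common attributes: Employee1 ∩ Employee2 = {City, DeptID}.
Closure of {City, DeptID}: DeptID → EmpID applies, adding EmpID; EmpID, City → DName applies, adding DName. So (City, DeptID)⁺ = {EmpID, DName, City, DeptID}.
The closure contains neither all of Employee1 = {Salary, City, DeptID} nor all of Employee2 = {EmpID, DName, EName, City, DeptID}, so the common attributes are not a superkey of either fragment. The join is lossy.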